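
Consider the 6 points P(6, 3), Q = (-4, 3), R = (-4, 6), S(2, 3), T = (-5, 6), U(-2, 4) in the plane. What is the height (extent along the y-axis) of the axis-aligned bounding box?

3

max y = 6, min y = 3, so height = 3.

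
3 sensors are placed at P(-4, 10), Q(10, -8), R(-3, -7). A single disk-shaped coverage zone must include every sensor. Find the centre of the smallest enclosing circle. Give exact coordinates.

Side lengths²: PQ² = 520, PR² = 290, QR² = 170.
Since PQ² = 520 ≥ 290 + 170 = 460, the angle opposite PQ is not acute, so the smallest enclosing circle has PQ as diameter.
Centre = midpoint of PQ = (3, 1), r² = 520/4 = 130.
Centre = (3, 1).

(3, 1)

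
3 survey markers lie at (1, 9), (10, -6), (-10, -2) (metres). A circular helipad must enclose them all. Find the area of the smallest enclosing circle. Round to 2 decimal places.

Call the three points A, B, C in the order given.
Side lengths²: AB² = 306, AC² = 242, BC² = 416.
Since BC² = 416 < 306 + 242 = 548, the triangle is acute, so the smallest enclosing circle is the circumcircle.
Circumcentre = (0.5, -1.5), r² = 110.5.
Area = π·r² = π·110.5 ≈ 347.15.

347.15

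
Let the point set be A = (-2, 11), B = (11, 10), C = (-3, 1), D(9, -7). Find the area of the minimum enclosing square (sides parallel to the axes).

The bounding box has width 14 and height 18.
An axis-aligned square enclosing the set must have side ≥ max(width, height).
So the minimum side is max(14, 18) = 18.
Area = 18² = 324.

324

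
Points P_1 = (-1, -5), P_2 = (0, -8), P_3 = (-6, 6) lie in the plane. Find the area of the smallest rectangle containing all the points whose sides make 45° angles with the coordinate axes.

80

In coordinates u = x + y, v = x − y the rectangle is axis-aligned; the map (x,y)→(u,v) scales areas by 2.
u-values: -6, -8, 0; range = 0 − (-8) = 8.
v-values: 4, 8, -12; range = 8 − (-12) = 20.
Area = (8 × 20) / 2 = 80.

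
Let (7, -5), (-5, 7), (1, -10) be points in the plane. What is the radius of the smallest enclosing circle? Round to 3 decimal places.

Call the three points A, B, C in the order given.
Side lengths²: AB² = 288, AC² = 61, BC² = 325.
Since BC² = 325 < 288 + 61 = 349, the triangle is acute, so the smallest enclosing circle is the circumcircle.
Circumcentre = (-27/22, -27/22), r² = 19825/242.
r = √(19825/242) ≈ 9.051.

9.051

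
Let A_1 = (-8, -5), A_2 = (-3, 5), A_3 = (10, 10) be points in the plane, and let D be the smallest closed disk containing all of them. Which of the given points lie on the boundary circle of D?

Side lengths²: A_1A_2² = 125, A_1A_3² = 549, A_2A_3² = 194.
Since A_1A_3² = 549 ≥ 194 + 125 = 319, the angle opposite A_1A_3 is not acute, so the smallest enclosing circle has A_1A_3 as diameter.
Centre = midpoint of A_1A_3 = (1, 2.5), r² = 549/4 = 137.25.
The points at distance exactly r from the centre are A_1, A_3 — 2 points.

A_1, A_3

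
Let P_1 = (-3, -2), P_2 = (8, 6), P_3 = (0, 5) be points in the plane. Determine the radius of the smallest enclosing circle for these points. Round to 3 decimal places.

Side lengths²: P_1P_2² = 185, P_1P_3² = 58, P_2P_3² = 65.
Since P_1P_2² = 185 ≥ 65 + 58 = 123, the angle opposite P_1P_2 is not acute, so the smallest enclosing circle has P_1P_2 as diameter.
Centre = midpoint of P_1P_2 = (2.5, 2), r² = 185/4 = 46.25.
r = √(46.25) ≈ 6.801.

6.801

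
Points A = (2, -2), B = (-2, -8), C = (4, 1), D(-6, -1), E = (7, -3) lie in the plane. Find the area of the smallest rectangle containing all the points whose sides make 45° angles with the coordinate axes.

In coordinates u = x + y, v = x − y the rectangle is axis-aligned; the map (x,y)→(u,v) scales areas by 2.
u-values: 0, -10, 5, -7, 4; range = 5 − (-10) = 15.
v-values: 4, 6, 3, -5, 10; range = 10 − (-5) = 15.
Area = (15 × 15) / 2 = 112.5.

112.5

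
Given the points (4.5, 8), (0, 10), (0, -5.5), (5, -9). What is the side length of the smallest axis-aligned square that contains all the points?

19

The bounding box has width 5 and height 19.
An axis-aligned square enclosing the set must have side ≥ max(width, height).
So the minimum side is max(5, 19) = 19.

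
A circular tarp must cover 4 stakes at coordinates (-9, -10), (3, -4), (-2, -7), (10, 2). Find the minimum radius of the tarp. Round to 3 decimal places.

The minimum enclosing circle of a finite set is fixed by two of the points (as a diameter) or three (as a circumcircle).
The farthest pair is (-9, -10)–(10, 2) with squared distance 505. The circle on this segment as diameter has centre (0.5, -4) and r² = 505/4 = 126.25.
Check (3, -4): distance² to centre = 6.25 ≤ 126.25, so it lies inside.
All remaining points lie in this disk, and no smaller disk contains both endpoints, so this is the minimum enclosing circle.
r = √(126.25) ≈ 11.236.

11.236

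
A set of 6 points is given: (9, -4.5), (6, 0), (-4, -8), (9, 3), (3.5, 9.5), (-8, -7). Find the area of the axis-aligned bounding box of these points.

x ranges over [-8, 9], width 17.
y ranges over [-8, 9.5], height 17.5.
Area = 17 × 17.5 = 297.5.

297.5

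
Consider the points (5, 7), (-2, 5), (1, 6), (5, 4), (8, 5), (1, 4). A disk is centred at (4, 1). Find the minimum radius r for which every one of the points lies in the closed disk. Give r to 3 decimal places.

The required radius is the distance from (4, 1) to the farthest point.
Squared distances: 37, 52, 34, 10, 32, 18.
Maximum is 52, attained at (-2, 5).
r = √52 ≈ 7.211.

7.211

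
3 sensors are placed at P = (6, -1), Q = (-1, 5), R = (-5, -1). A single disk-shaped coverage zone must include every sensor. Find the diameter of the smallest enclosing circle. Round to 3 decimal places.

11.081

Side lengths²: PQ² = 85, PR² = 121, QR² = 52.
Since PR² = 121 < 85 + 52 = 137, the triangle is acute, so the smallest enclosing circle is the circumcircle.
Circumcentre = (0.5, -1/3), r² = 1105/36.
Diameter = 2r = 2√(1105/36) ≈ 11.081.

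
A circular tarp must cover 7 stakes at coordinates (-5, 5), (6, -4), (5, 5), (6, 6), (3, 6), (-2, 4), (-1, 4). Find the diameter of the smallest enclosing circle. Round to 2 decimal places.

The minimum enclosing circle is determined by three boundary points: (-5, 5), (6, -4), (6, 6).
Their circumcentre is (10/11, 1) with r² = 6161/121.
The farthest remaining point (5, 5) is at distance² 3961/121 ≤ 6161/121.
Diameter = 2r = 2√(6161/121) ≈ 14.27.

14.27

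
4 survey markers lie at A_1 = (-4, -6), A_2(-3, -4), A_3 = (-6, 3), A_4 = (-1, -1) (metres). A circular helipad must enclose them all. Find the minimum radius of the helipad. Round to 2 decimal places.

The farthest pair is A_1–A_3 with squared distance 85. The circle on this segment as diameter has centre (-5, -1.5) and r² = 85/4 = 21.25.
Check A_2: distance² to centre = 10.25 ≤ 21.25, so it lies inside.
All remaining points lie in this disk, and no smaller disk contains both endpoints, so this is the minimum enclosing circle.
r = √(21.25) ≈ 4.61.

4.61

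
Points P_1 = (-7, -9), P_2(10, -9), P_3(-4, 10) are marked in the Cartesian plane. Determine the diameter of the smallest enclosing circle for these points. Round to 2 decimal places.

Side lengths²: P_1P_2² = 289, P_1P_3² = 370, P_2P_3² = 557.
Since P_2P_3² = 557 < 370 + 289 = 659, the triangle is acute, so the smallest enclosing circle is the circumcircle.
Circumcentre = (1.5, -23/38), r² = 103045/722.
Diameter = 2r = 2√(103045/722) ≈ 23.89.

23.89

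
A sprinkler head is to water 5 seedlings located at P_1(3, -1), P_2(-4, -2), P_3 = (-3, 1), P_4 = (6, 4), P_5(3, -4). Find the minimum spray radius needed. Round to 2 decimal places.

5.83

A smallest enclosing disk is always determined by at most three of the input points on its boundary.
The farthest pair is P_2–P_4 with squared distance 136. The circle on this segment as diameter has centre (1, 1) and r² = 136/4 = 34.
Check P_1: distance² to centre = 8 ≤ 34, so it lies inside.
All remaining points lie in this disk, and no smaller disk contains both endpoints, so this is the minimum enclosing circle.
r = √34 ≈ 5.83.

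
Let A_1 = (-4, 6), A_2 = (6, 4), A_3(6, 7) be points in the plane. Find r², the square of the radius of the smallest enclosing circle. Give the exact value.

Side lengths²: A_1A_2² = 104, A_1A_3² = 101, A_2A_3² = 9.
Since A_1A_2² = 104 < 101 + 9 = 110, the triangle is acute, so the smallest enclosing circle is the circumcircle.
Circumcentre = (1.1, 5.5), r² = 26.26.

26.26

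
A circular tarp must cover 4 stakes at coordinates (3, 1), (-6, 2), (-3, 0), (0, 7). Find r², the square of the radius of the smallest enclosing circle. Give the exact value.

By Welzl's lemma the MEC is supported by two points (diametrically opposite) or three points (on a circumcircle).
The minimum enclosing circle is determined by three boundary points: (3, 1), (-6, 2), (0, 7).
Their circumcentre is (-47/34, 87/34) with r² = 12505/578.
The farthest remaining point (-3, 0) is at distance² 5297/578 ≤ 12505/578.

12505/578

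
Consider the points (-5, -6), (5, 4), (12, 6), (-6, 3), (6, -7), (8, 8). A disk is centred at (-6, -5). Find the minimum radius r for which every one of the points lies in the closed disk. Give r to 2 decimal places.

The required radius is the distance from (-6, -5) to the farthest point.
Squared distances: 2, 202, 445, 64, 148, 365.
Maximum is 445, attained at (12, 6).
r = √445 ≈ 21.10.

21.10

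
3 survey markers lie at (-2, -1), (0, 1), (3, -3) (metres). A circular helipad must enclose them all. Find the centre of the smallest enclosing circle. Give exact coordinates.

(9/14, -23/14)

Call the three points A, B, C in the order given.
Side lengths²: AB² = 8, AC² = 29, BC² = 25.
Since AC² = 29 < 25 + 8 = 33, the triangle is acute, so the smallest enclosing circle is the circumcircle.
Circumcentre = (9/14, -23/14), r² = 725/98.
Centre = (9/14, -23/14).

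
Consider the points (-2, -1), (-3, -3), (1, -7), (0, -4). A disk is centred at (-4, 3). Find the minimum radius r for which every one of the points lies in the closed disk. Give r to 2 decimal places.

The required radius is the distance from (-4, 3) to the farthest point.
Squared distances: 20, 37, 125, 65.
Maximum is 125, attained at (1, -7).
r = √125 ≈ 11.18.

11.18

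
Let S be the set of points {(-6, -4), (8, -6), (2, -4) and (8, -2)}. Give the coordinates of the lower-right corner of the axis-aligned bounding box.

(8, -6)

x-range [-6, 8], y-range [-6, -2].
The lower-right corner is (8, -6).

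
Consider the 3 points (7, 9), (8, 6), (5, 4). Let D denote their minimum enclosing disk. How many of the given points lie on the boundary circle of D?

Call the three points A, B, C in the order given.
Side lengths²: AB² = 10, AC² = 29, BC² = 13.
Since AC² = 29 ≥ 13 + 10 = 23, the angle opposite AC is not acute, so the smallest enclosing circle has AC as diameter.
Centre = midpoint of AC = (6, 6.5), r² = 29/4 = 7.25.
The points at distance exactly r from the centre are (7, 9), (5, 4) — 2 points.

2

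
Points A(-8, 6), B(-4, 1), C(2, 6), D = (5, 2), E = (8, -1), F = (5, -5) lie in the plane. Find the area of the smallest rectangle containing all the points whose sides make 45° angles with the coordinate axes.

In coordinates u = x + y, v = x − y the rectangle is axis-aligned; the map (x,y)→(u,v) scales areas by 2.
u-values: -2, -3, 8, 7, 7, 0; range = 8 − (-3) = 11.
v-values: -14, -5, -4, 3, 9, 10; range = 10 − (-14) = 24.
Area = (11 × 24) / 2 = 132.

132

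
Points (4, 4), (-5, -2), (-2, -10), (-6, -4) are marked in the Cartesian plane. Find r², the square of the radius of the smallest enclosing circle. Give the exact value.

58

By Welzl's lemma the MEC is supported by two points (diametrically opposite) or three points (on a circumcircle).
The farthest pair is (4, 4)–(-2, -10) with squared distance 232. The circle on this segment as diameter has centre (1, -3) and r² = 232/4 = 58.
Check (-5, -2): distance² to centre = 37 ≤ 58, so it lies inside.
All remaining points lie in this disk, and no smaller disk contains both endpoints, so this is the minimum enclosing circle.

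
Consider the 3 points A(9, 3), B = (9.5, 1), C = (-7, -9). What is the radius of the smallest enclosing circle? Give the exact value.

Side lengths²: AB² = 4.25, AC² = 400, BC² = 372.25.
Since AC² = 400 ≥ 372.25 + 4.25 = 376.5, the angle opposite AC is not acute, so the smallest enclosing circle has AC as diameter.
Centre = midpoint of AC = (1, -3), r² = 400/4 = 100.
r = √100 = 10.

10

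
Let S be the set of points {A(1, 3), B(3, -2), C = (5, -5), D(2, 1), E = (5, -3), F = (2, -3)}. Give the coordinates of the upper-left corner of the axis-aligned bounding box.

(1, 3)

x-range [1, 5], y-range [-5, 3].
The upper-left corner is (1, 3).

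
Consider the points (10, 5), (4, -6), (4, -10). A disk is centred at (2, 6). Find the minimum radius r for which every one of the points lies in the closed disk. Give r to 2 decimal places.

The required radius is the distance from (2, 6) to the farthest point.
Squared distances: 65, 148, 260.
Maximum is 260, attained at (4, -10).
r = √260 ≈ 16.12.

16.12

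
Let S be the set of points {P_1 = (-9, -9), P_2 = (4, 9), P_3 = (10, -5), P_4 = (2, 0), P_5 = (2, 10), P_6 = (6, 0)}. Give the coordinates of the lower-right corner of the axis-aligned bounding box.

(10, -9)

x-range [-9, 10], y-range [-9, 10].
The lower-right corner is (10, -9).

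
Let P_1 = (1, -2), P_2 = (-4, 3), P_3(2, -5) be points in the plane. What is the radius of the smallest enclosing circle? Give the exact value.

5

Side lengths²: P_1P_2² = 50, P_1P_3² = 10, P_2P_3² = 100.
Since P_2P_3² = 100 ≥ 50 + 10 = 60, the angle opposite P_2P_3 is not acute, so the smallest enclosing circle has P_2P_3 as diameter.
Centre = midpoint of P_2P_3 = (-1, -1), r² = 100/4 = 25.
r = √25 = 5.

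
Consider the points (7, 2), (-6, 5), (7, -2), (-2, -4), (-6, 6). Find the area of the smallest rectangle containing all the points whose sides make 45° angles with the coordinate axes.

157.5

In coordinates u = x + y, v = x − y the rectangle is axis-aligned; the map (x,y)→(u,v) scales areas by 2.
u-values: 9, -1, 5, -6, 0; range = 9 − (-6) = 15.
v-values: 5, -11, 9, 2, -12; range = 9 − (-12) = 21.
Area = (15 × 21) / 2 = 157.5.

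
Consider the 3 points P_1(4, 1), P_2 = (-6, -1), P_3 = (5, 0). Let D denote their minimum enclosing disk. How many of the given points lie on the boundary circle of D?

2

Side lengths²: P_1P_2² = 104, P_1P_3² = 2, P_2P_3² = 122.
Since P_2P_3² = 122 ≥ 104 + 2 = 106, the angle opposite P_2P_3 is not acute, so the smallest enclosing circle has P_2P_3 as diameter.
Centre = midpoint of P_2P_3 = (-0.5, -0.5), r² = 122/4 = 30.5.
The points at distance exactly r from the centre are P_2, P_3 — 2 points.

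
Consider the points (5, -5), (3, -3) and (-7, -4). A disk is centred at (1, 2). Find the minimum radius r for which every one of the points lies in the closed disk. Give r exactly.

The required radius is the distance from (1, 2) to the farthest point.
Squared distances: 65, 29, 100.
Maximum is 100, attained at (-7, -4).
r = √100 = 10.

10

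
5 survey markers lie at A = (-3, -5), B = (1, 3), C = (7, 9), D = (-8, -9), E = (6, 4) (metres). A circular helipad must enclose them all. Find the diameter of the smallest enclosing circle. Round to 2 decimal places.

23.43

A smallest enclosing disk is always determined by at most three of the input points on its boundary.
The farthest pair is C–D with squared distance 549. The circle on this segment as diameter has centre (-0.5, 0) and r² = 549/4 = 137.25.
Check A: distance² to centre = 31.25 ≤ 137.25, so it lies inside.
All remaining points lie in this disk, and no smaller disk contains both endpoints, so this is the minimum enclosing circle.
Diameter = 2r = 2√(137.25) ≈ 23.43.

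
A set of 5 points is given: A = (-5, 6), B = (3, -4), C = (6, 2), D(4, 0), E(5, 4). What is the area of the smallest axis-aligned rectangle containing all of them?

x ranges over [-5, 6], width 11.
y ranges over [-4, 6], height 10.
Area = 11 × 10 = 110.

110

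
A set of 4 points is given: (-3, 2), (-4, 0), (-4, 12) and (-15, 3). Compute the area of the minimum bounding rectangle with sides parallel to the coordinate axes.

144

x ranges over [-15, -3], width 12.
y ranges over [0, 12], height 12.
Area = 12 × 12 = 144.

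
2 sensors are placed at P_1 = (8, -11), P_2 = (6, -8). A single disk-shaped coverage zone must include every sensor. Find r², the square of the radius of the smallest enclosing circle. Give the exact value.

3.25

The smallest circle enclosing two points has them as diameter endpoints.
Centre = midpoint = (7, -9.5); r² = |P_1P_2|²/4 = 13/4 = 3.25.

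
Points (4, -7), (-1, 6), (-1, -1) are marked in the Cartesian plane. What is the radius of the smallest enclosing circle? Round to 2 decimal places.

6.96

Call the three points A, B, C in the order given.
Side lengths²: AB² = 194, AC² = 61, BC² = 49.
Since AB² = 194 ≥ 61 + 49 = 110, the angle opposite AB is not acute, so the smallest enclosing circle has AB as diameter.
Centre = midpoint of AB = (1.5, -0.5), r² = 194/4 = 48.5.
r = √(48.5) ≈ 6.96.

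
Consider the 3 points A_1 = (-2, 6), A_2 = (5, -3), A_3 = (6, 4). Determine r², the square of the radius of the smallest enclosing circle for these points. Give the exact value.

32.5

Side lengths²: A_1A_2² = 130, A_1A_3² = 68, A_2A_3² = 50.
Since A_1A_2² = 130 ≥ 68 + 50 = 118, the angle opposite A_1A_2 is not acute, so the smallest enclosing circle has A_1A_2 as diameter.
Centre = midpoint of A_1A_2 = (1.5, 1.5), r² = 130/4 = 32.5.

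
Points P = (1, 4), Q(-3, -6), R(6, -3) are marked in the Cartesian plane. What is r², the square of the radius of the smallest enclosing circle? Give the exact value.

Side lengths²: PQ² = 116, PR² = 74, QR² = 90.
Since PQ² = 116 < 90 + 74 = 164, the triangle is acute, so the smallest enclosing circle is the circumcircle.
Circumcentre = (7/13, -21/13), r² = 5365/169.

5365/169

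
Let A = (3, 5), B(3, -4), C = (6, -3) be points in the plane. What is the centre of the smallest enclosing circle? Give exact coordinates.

(19/6, 0.5)

Side lengths²: AB² = 81, AC² = 73, BC² = 10.
Since AB² = 81 < 73 + 10 = 83, the triangle is acute, so the smallest enclosing circle is the circumcircle.
Circumcentre = (19/6, 0.5), r² = 365/18.
Centre = (19/6, 0.5).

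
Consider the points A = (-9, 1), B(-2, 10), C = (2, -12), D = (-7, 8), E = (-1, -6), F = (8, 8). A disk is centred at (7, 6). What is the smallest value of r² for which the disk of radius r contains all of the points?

349

The required radius is the distance from (7, 6) to the farthest point.
Squared distances: 281, 97, 349, 200, 208, 5.
Maximum is 349, attained at C.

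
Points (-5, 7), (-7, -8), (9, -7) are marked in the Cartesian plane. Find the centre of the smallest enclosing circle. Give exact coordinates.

(21/34, -47/34)

Call the three points A, B, C in the order given.
Side lengths²: AB² = 229, AC² = 392, BC² = 257.
Since AC² = 392 < 257 + 229 = 486, the triangle is acute, so the smallest enclosing circle is the circumcircle.
Circumcentre = (21/34, -47/34), r² = 58853/578.
Centre = (21/34, -47/34).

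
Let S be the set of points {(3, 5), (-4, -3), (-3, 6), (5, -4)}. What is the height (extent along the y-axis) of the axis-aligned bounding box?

max y = 6, min y = -4, so height = 10.

10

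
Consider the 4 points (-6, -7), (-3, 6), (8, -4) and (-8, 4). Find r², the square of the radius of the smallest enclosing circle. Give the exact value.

80.078125

A smallest enclosing disk is always determined by at most three of the input points on its boundary.
The minimum enclosing circle is determined by three boundary points: (-6, -7), (8, -4), (-8, 4).
Their circumcentre is (-0.125, -0.25) with r² = 80.078125.
The farthest remaining point (-3, 6) is at distance² 47.328125 ≤ 80.078125.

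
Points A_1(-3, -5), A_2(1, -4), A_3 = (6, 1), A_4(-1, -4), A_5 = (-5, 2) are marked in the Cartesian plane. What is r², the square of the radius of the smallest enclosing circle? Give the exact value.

The minimum enclosing circle is determined by three boundary points: A_1, A_3, A_5.
Their circumcentre is (0.34, -0.26) with r² = 33.6232.
The farthest remaining point A_4 is at distance² 15.7832 ≤ 33.6232.

33.6232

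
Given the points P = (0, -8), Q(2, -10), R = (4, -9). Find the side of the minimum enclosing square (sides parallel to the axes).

The bounding box has width 4 and height 2.
An axis-aligned square enclosing the set must have side ≥ max(width, height).
So the minimum side is max(4, 2) = 4.

4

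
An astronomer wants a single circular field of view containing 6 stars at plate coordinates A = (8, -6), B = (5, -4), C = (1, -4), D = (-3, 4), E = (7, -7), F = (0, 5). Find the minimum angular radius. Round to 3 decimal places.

A smallest enclosing disk is always determined by at most three of the input points on its boundary.
The minimum enclosing circle is determined by three boundary points: A, D, E.
Their circumcentre is (95/42, -53/42) with r² = 48841/882.
The farthest remaining point F is at distance² 39097/882 ≤ 48841/882.
r = √(48841/882) ≈ 7.441.

7.441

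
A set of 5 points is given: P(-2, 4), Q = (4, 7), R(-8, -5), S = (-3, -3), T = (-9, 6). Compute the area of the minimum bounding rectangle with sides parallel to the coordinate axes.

x ranges over [-9, 4], width 13.
y ranges over [-5, 7], height 12.
Area = 13 × 12 = 156.

156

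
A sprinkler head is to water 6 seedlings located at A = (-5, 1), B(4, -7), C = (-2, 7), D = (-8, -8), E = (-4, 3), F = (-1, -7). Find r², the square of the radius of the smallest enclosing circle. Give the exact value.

72.5

The minimum enclosing circle of a finite set is fixed by two of the points (as a diameter) or three (as a circumcircle).
The minimum enclosing circle is determined by three boundary points: B, C, D.
Their circumcentre is (-2.5, -1.5) with r² = 72.5.
The farthest remaining point F is at distance² 32.5 ≤ 72.5.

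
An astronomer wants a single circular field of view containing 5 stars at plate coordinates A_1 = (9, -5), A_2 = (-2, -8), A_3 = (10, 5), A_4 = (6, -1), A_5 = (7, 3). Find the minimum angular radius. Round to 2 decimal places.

8.85

A smallest enclosing disk is always determined by at most three of the input points on its boundary.
The farthest pair is A_2–A_3 with squared distance 313. The circle on this segment as diameter has centre (4, -1.5) and r² = 313/4 = 78.25.
Check A_1: distance² to centre = 37.25 ≤ 78.25, so it lies inside.
All remaining points lie in this disk, and no smaller disk contains both endpoints, so this is the minimum enclosing circle.
r = √(78.25) ≈ 8.85.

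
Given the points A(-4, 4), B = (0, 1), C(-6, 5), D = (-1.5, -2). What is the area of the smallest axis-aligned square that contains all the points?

49

The bounding box has width 6 and height 7.
An axis-aligned square enclosing the set must have side ≥ max(width, height).
So the minimum side is max(6, 7) = 7.
Area = 7² = 49.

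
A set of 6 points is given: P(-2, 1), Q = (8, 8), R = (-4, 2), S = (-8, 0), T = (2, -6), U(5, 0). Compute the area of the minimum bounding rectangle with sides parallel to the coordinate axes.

224

x ranges over [-8, 8], width 16.
y ranges over [-6, 8], height 14.
Area = 16 × 14 = 224.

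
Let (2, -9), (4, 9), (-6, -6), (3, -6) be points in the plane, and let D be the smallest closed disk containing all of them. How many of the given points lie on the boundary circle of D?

3

A smallest enclosing disk is always determined by at most three of the input points on its boundary.
The minimum enclosing circle is determined by three boundary points: (2, -9), (4, 9), (-6, -6).
Their circumcentre is (0.9, 7/30) with r² = 38909/450.
The farthest remaining point (3, -6) is at distance² 19469/450 ≤ 38909/450.
The points at distance exactly r from the centre are (2, -9), (4, 9), (-6, -6) — 3 points.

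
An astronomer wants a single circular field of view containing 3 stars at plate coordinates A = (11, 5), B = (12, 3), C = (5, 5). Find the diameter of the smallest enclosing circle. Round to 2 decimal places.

7.28

Side lengths²: AB² = 5, AC² = 36, BC² = 53.
Since BC² = 53 ≥ 36 + 5 = 41, the angle opposite BC is not acute, so the smallest enclosing circle has BC as diameter.
Centre = midpoint of BC = (8.5, 4), r² = 53/4 = 13.25.
Diameter = 2r = 2√(13.25) ≈ 7.28.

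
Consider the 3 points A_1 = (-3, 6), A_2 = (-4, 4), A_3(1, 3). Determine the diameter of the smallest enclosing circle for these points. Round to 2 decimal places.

Side lengths²: A_1A_2² = 5, A_1A_3² = 25, A_2A_3² = 26.
Since A_2A_3² = 26 < 25 + 5 = 30, the triangle is acute, so the smallest enclosing circle is the circumcircle.
Circumcentre = (-31/22, 87/22), r² = 1625/242.
Diameter = 2r = 2√(1625/242) ≈ 5.18.

5.18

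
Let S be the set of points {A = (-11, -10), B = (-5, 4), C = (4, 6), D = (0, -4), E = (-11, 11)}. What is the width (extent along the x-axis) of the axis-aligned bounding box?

15

max x = 4, min x = -11, so width = 15.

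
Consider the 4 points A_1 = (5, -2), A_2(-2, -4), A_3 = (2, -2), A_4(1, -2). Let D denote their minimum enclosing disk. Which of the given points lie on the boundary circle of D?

A_1, A_2

The minimum enclosing circle of a finite set is fixed by two of the points (as a diameter) or three (as a circumcircle).
The farthest pair is A_1–A_2 with squared distance 53. The circle on this segment as diameter has centre (1.5, -3) and r² = 53/4 = 13.25.
Check A_3: distance² to centre = 1.25 ≤ 13.25, so it lies inside.
All remaining points lie in this disk, and no smaller disk contains both endpoints, so this is the minimum enclosing circle.
The points at distance exactly r from the centre are A_1, A_2 — 2 points.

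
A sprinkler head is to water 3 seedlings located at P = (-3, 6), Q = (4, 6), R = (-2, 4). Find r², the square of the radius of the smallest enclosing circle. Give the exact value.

12.25

Side lengths²: PQ² = 49, PR² = 5, QR² = 40.
Since PQ² = 49 ≥ 40 + 5 = 45, the angle opposite PQ is not acute, so the smallest enclosing circle has PQ as diameter.
Centre = midpoint of PQ = (0.5, 6), r² = 49/4 = 12.25.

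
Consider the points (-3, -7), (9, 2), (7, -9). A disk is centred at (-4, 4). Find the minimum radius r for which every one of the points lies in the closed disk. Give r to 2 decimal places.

17.03

The required radius is the distance from (-4, 4) to the farthest point.
Squared distances: 122, 173, 290.
Maximum is 290, attained at (7, -9).
r = √290 ≈ 17.03.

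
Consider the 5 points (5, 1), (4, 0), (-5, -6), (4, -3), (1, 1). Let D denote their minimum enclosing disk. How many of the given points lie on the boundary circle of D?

The farthest pair is (5, 1)–(-5, -6) with squared distance 149. The circle on this segment as diameter has centre (0, -2.5) and r² = 149/4 = 37.25.
Check (4, 0): distance² to centre = 22.25 ≤ 37.25, so it lies inside.
All remaining points lie in this disk, and no smaller disk contains both endpoints, so this is the minimum enclosing circle.
The points at distance exactly r from the centre are (5, 1), (-5, -6) — 2 points.

2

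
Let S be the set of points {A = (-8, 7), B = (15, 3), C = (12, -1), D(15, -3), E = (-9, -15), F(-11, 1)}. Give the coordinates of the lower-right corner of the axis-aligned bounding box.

x-range [-11, 15], y-range [-15, 7].
The lower-right corner is (15, -15).

(15, -15)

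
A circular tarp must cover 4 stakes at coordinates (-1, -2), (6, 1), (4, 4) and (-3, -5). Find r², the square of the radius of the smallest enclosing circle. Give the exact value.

The farthest pair is (4, 4)–(-3, -5) with squared distance 130. The circle on this segment as diameter has centre (0.5, -0.5) and r² = 130/4 = 32.5.
Check (-1, -2): distance² to centre = 4.5 ≤ 32.5, so it lies inside.
All remaining points lie in this disk, and no smaller disk contains both endpoints, so this is the minimum enclosing circle.

32.5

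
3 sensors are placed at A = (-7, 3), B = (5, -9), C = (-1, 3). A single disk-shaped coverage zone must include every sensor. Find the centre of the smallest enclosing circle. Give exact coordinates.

Side lengths²: AB² = 288, AC² = 36, BC² = 180.
Since AB² = 288 ≥ 180 + 36 = 216, the angle opposite AB is not acute, so the smallest enclosing circle has AB as diameter.
Centre = midpoint of AB = (-1, -3), r² = 288/4 = 72.
Centre = (-1, -3).

(-1, -3)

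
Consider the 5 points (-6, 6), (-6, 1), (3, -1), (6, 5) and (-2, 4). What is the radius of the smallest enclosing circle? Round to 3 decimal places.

6.346

The minimum enclosing circle of a finite set is fixed by two of the points (as a diameter) or three (as a circumcircle).
The minimum enclosing circle is determined by three boundary points: (-6, 6), (-6, 1), (6, 5).
Their circumcentre is (-1/6, 3.5) with r² = 725/18.
The farthest remaining point (3, -1) is at distance² 545/18 ≤ 725/18.
r = √(725/18) ≈ 6.346.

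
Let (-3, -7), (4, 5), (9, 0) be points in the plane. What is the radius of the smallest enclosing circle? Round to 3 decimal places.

7.183

Call the three points A, B, C in the order given.
Side lengths²: AB² = 193, AC² = 193, BC² = 50.
Since AC² = 193 < 193 + 50 = 243, the triangle is acute, so the smallest enclosing circle is the circumcircle.
Circumcentre = (79/38, -73/38), r² = 37249/722.
r = √(37249/722) ≈ 7.183.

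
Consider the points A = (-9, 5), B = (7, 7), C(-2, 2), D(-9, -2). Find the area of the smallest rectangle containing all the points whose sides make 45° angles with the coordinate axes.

In coordinates u = x + y, v = x − y the rectangle is axis-aligned; the map (x,y)→(u,v) scales areas by 2.
u-values: -4, 14, 0, -11; range = 14 − (-11) = 25.
v-values: -14, 0, -4, -7; range = 0 − (-14) = 14.
Area = (25 × 14) / 2 = 175.

175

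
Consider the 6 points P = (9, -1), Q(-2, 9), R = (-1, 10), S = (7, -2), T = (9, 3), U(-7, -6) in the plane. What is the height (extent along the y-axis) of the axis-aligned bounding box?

16

max y = 10, min y = -6, so height = 16.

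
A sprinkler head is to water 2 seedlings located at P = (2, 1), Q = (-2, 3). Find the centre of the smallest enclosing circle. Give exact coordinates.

(0, 2)

The smallest circle enclosing two points has them as diameter endpoints.
Centre = midpoint = (0, 2); r² = |PQ|²/4 = 20/4 = 5.
Centre = (0, 2).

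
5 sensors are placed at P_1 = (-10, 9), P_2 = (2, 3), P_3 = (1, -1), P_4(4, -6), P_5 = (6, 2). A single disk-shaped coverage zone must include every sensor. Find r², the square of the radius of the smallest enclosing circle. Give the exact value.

The farthest pair is P_1–P_4 with squared distance 421. The circle on this segment as diameter has centre (-3, 1.5) and r² = 421/4 = 105.25.
Check P_2: distance² to centre = 27.25 ≤ 105.25, so it lies inside.
All remaining points lie in this disk, and no smaller disk contains both endpoints, so this is the minimum enclosing circle.

105.25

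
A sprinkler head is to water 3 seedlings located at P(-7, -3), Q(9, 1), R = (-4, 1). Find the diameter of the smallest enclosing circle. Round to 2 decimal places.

16.49

Side lengths²: PQ² = 272, PR² = 25, QR² = 169.
Since PQ² = 272 ≥ 169 + 25 = 194, the angle opposite PQ is not acute, so the smallest enclosing circle has PQ as diameter.
Centre = midpoint of PQ = (1, -1), r² = 272/4 = 68.
Diameter = 2r = 2√68 ≈ 16.49.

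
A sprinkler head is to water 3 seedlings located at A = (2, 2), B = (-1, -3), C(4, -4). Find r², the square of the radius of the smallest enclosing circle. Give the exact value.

1105/98

Side lengths²: AB² = 34, AC² = 40, BC² = 26.
Since AC² = 40 < 34 + 26 = 60, the triangle is acute, so the smallest enclosing circle is the circumcircle.
Circumcentre = (27/14, -19/14), r² = 1105/98.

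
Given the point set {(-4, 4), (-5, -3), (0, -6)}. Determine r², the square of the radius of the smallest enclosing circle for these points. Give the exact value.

Call the three points A, B, C in the order given.
Side lengths²: AB² = 50, AC² = 116, BC² = 34.
Since AC² = 116 ≥ 50 + 34 = 84, the angle opposite AC is not acute, so the smallest enclosing circle has AC as diameter.
Centre = midpoint of AC = (-2, -1), r² = 116/4 = 29.

29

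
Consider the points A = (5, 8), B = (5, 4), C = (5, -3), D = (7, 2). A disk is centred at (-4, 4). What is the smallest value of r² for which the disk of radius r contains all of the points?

130

The required radius is the distance from (-4, 4) to the farthest point.
Squared distances: 97, 81, 130, 125.
Maximum is 130, attained at C.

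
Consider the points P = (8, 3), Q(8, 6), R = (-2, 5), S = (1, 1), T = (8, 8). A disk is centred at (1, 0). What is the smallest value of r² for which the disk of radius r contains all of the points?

113

The required radius is the distance from (1, 0) to the farthest point.
Squared distances: 58, 85, 34, 1, 113.
Maximum is 113, attained at T.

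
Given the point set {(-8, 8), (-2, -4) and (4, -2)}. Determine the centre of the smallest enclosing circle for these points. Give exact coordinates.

Call the three points A, B, C in the order given.
Side lengths²: AB² = 180, AC² = 244, BC² = 40.
Since AC² = 244 ≥ 180 + 40 = 220, the angle opposite AC is not acute, so the smallest enclosing circle has AC as diameter.
Centre = midpoint of AC = (-2, 3), r² = 244/4 = 61.
Centre = (-2, 3).

(-2, 3)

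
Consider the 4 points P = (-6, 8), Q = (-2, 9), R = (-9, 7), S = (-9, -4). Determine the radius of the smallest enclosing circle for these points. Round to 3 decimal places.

A smallest enclosing disk is always determined by at most three of the input points on its boundary.
The farthest pair is Q–S with squared distance 218. The circle on this segment as diameter has centre (-5.5, 2.5) and r² = 218/4 = 54.5.
Check P: distance² to centre = 30.5 ≤ 54.5, so it lies inside.
All remaining points lie in this disk, and no smaller disk contains both endpoints, so this is the minimum enclosing circle.
r = √(54.5) ≈ 7.382.

7.382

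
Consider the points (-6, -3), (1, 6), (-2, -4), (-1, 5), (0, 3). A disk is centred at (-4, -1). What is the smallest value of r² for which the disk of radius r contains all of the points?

The required radius is the distance from (-4, -1) to the farthest point.
Squared distances: 8, 74, 13, 45, 32.
Maximum is 74, attained at (1, 6).

74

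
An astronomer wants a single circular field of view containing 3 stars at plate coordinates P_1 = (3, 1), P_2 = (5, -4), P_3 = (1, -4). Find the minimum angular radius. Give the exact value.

Side lengths²: P_1P_2² = 29, P_1P_3² = 29, P_2P_3² = 16.
Since P_1P_3² = 29 < 29 + 16 = 45, the triangle is acute, so the smallest enclosing circle is the circumcircle.
Circumcentre = (3, -1.9), r² = 8.41.
r = √(8.41) = 2.9.

2.9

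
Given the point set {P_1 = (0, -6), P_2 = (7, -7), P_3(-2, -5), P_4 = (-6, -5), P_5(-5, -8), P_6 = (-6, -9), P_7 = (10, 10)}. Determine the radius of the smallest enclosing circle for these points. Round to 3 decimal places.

12.420

The farthest pair is P_6–P_7 with squared distance 617. The circle on this segment as diameter has centre (2, 0.5) and r² = 617/4 = 154.25.
Check P_1: distance² to centre = 46.25 ≤ 154.25, so it lies inside.
All remaining points lie in this disk, and no smaller disk contains both endpoints, so this is the minimum enclosing circle.
r = √(154.25) ≈ 12.420.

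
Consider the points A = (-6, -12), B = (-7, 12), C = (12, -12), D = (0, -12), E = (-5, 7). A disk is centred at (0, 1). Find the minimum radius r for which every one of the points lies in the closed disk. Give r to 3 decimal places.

The required radius is the distance from (0, 1) to the farthest point.
Squared distances: 205, 170, 313, 169, 61.
Maximum is 313, attained at C.
r = √313 ≈ 17.692.

17.692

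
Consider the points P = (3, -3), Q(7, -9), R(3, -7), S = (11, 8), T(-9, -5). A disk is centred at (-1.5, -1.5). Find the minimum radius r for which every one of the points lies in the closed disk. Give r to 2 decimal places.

15.70

The required radius is the distance from (-1.5, -1.5) to the farthest point.
Squared distances: 22.5, 128.5, 50.5, 246.5, 68.5.
Maximum is 246.5, attained at S.
r = √(246.5) ≈ 15.70.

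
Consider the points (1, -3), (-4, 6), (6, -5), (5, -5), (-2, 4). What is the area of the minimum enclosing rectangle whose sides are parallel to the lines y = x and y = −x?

42

In coordinates u = x + y, v = x − y the rectangle is axis-aligned; the map (x,y)→(u,v) scales areas by 2.
u-values: -2, 2, 1, 0, 2; range = 2 − (-2) = 4.
v-values: 4, -10, 11, 10, -6; range = 11 − (-10) = 21.
Area = (4 × 21) / 2 = 42.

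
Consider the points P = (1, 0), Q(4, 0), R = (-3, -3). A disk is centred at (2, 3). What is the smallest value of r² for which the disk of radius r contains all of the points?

The required radius is the distance from (2, 3) to the farthest point.
Squared distances: 10, 13, 61.
Maximum is 61, attained at R.

61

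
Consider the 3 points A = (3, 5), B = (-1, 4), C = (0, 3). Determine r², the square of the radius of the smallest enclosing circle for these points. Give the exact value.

4.25

Side lengths²: AB² = 17, AC² = 13, BC² = 2.
Since AB² = 17 ≥ 13 + 2 = 15, the angle opposite AB is not acute, so the smallest enclosing circle has AB as diameter.
Centre = midpoint of AB = (1, 4.5), r² = 17/4 = 4.25.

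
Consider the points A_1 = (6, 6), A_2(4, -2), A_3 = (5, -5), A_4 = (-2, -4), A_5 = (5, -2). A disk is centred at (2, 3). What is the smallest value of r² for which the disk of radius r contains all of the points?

73

The required radius is the distance from (2, 3) to the farthest point.
Squared distances: 25, 29, 73, 65, 34.
Maximum is 73, attained at A_3.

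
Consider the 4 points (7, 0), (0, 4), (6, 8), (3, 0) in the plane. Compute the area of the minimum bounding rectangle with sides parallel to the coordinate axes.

x ranges over [0, 7], width 7.
y ranges over [0, 8], height 8.
Area = 7 × 8 = 56.

56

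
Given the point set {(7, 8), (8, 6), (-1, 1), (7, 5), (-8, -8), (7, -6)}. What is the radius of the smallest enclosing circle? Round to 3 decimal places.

The farthest pair is (7, 8)–(-8, -8) with squared distance 481. The circle on this segment as diameter has centre (-0.5, 0) and r² = 481/4 = 120.25.
Check (8, 6): distance² to centre = 108.25 ≤ 120.25, so it lies inside.
All remaining points lie in this disk, and no smaller disk contains both endpoints, so this is the minimum enclosing circle.
r = √(120.25) ≈ 10.966.

10.966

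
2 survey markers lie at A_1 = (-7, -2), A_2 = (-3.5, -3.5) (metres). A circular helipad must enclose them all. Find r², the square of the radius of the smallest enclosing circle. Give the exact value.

The smallest circle enclosing two points has them as diameter endpoints.
Centre = midpoint = (-5.25, -2.75); r² = |A_1A_2|²/4 = 14.5/4 = 3.625.

3.625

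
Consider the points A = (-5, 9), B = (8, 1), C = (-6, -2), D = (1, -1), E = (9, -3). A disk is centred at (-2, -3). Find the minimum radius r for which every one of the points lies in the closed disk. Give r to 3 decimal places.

The required radius is the distance from (-2, -3) to the farthest point.
Squared distances: 153, 116, 17, 13, 121.
Maximum is 153, attained at A.
r = √153 ≈ 12.369.

12.369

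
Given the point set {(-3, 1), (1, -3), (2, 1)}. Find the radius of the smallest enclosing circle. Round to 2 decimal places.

2.92

Call the three points A, B, C in the order given.
Side lengths²: AB² = 32, AC² = 25, BC² = 17.
Since AB² = 32 < 25 + 17 = 42, the triangle is acute, so the smallest enclosing circle is the circumcircle.
Circumcentre = (-0.5, -0.5), r² = 8.5.
r = √(8.5) ≈ 2.92.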